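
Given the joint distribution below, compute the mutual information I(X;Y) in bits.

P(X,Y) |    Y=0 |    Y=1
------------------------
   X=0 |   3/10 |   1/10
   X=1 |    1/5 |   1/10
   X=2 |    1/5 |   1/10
0.0058 bits

Mutual information: I(X;Y) = H(X) + H(Y) - H(X,Y)

Marginals:
P(X) = (2/5, 3/10, 3/10), H(X) = 1.5710 bits
P(Y) = (7/10, 3/10), H(Y) = 0.8813 bits

Joint entropy: H(X,Y) = 2.4464 bits

I(X;Y) = 1.5710 + 0.8813 - 2.4464 = 0.0058 bits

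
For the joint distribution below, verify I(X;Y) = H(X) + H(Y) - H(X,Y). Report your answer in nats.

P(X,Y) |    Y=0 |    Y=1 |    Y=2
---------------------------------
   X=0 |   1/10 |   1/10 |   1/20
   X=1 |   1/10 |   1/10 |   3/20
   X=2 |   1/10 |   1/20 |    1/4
I(X;Y) = 0.0656 nats

Mutual information has multiple equivalent forms:
- I(X;Y) = H(X) - H(X|Y)
- I(X;Y) = H(Y) - H(Y|X)
- I(X;Y) = H(X) + H(Y) - H(X,Y)

Computing all quantities:
H(X) = 1.0805, H(Y) = 1.0671, H(X,Y) = 2.0820
H(X|Y) = 1.0149, H(Y|X) = 1.0015

Verification:
H(X) - H(X|Y) = 1.0805 - 1.0149 = 0.0656
H(Y) - H(Y|X) = 1.0671 - 1.0015 = 0.0656
H(X) + H(Y) - H(X,Y) = 1.0805 + 1.0671 - 2.0820 = 0.0656

All forms give I(X;Y) = 0.0656 nats. ✓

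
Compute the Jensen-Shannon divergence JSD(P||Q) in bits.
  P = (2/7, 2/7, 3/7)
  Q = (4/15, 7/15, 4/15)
0.0298 bits

Jensen-Shannon divergence is:
JSD(P||Q) = 0.5 × D_KL(P||M) + 0.5 × D_KL(Q||M)
where M = 0.5 × (P + Q) is the mixture distribution.

M = 0.5 × (2/7, 2/7, 3/7) + 0.5 × (4/15, 7/15, 4/15) = (0.27619, 0.37619, 0.347619)

D_KL(P||M) = 0.0300 bits
D_KL(Q||M) = 0.0296 bits

JSD(P||Q) = 0.5 × 0.0300 + 0.5 × 0.0296 = 0.0298 bits

Unlike KL divergence, JSD is symmetric and bounded: 0 ≤ JSD ≤ log(2).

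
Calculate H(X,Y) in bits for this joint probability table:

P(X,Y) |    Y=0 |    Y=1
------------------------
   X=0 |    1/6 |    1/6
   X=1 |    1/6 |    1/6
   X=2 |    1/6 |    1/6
2.5850 bits

Joint entropy is H(X,Y) = -Σ_{x,y} p(x,y) log p(x,y).

Summing over all non-zero entries:
H(X,Y) = -[1/6·log_2(1/6) + 1/6·log_2(1/6) + 1/6·log_2(1/6) + 1/6·log_2(1/6) + 1/6·log_2(1/6) + 1/6·log_2(1/6)]
H(X,Y) = 2.5850 bits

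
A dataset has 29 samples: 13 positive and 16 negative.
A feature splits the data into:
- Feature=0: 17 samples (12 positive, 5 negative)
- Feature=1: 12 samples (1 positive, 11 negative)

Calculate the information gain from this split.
0.3087 bits

Information Gain = H(Y) - H(Y|Feature)

Before split:
P(positive) = 13/29 = 0.4483
H(Y) = 0.9923 bits

After split:
Feature=0: H = 0.8740 bits (weight = 17/29)
Feature=1: H = 0.4138 bits (weight = 12/29)
H(Y|Feature) = (17/29)×0.8740 + (12/29)×0.4138 = 0.6836 bits

Information Gain = 0.9923 - 0.6836 = 0.3087 bits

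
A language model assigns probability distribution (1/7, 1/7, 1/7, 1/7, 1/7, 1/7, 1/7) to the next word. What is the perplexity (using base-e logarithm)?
7.0000

Perplexity is e^H (or exp(H) for natural log).

First, H = -Σ p log p = 1.9459 nats
Perplexity = e^1.9459 = 7.0000

Interpretation: The model's uncertainty is equivalent to choosing uniformly among 7.0 options.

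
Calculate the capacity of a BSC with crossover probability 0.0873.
0.5726 bits

For a binary symmetric channel (BSC) with error probability p:
Capacity C = 1 - H(p) bits per symbol

where H(p) = -p log₂(p) - (1-p) log₂(1-p) is the binary entropy function.

H(0.0873) = 0.4274 bits
C = 1 - 0.4274 = 0.5726 bits per symbol

This means we can reliably transmit up to 0.5726 bits of information per channel use.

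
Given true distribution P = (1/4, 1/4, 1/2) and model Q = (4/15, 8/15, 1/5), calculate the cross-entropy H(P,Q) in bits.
1.8644 bits

Cross-entropy: H(P,Q) = -Σ p(x) log q(x)

Alternatively: H(P,Q) = H(P) + D_KL(P||Q)
H(P) = 1.5000 bits
D_KL(P||Q) = 0.3644 bits

H(P,Q) = 1.5000 + 0.3644 = 1.8644 bits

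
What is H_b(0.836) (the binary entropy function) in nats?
0.4462 nats

The binary entropy function is:
H(p) = -p log(p) - (1-p) log(1-p)

H(0.836) = -0.836 × log_e(0.836) - 0.164 × log_e(0.164)
H(0.836) = 0.4462 nats

Note: Binary entropy is maximized at p=0.5 (H=1 bit) and minimized at p=0 or p=1 (H=0).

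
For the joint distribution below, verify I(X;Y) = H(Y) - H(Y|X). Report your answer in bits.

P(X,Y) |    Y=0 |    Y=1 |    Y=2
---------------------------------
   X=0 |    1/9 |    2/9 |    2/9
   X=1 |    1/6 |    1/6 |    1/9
I(X;Y) = 0.0321 bits

Mutual information has multiple equivalent forms:
- I(X;Y) = H(X) - H(X|Y)
- I(X;Y) = H(Y) - H(Y|X)
- I(X;Y) = H(X) + H(Y) - H(X,Y)

Computing all quantities:
H(X) = 0.9911, H(Y) = 1.5715, H(X,Y) = 2.5305
H(X|Y) = 0.9590, H(Y|X) = 1.5394

Verification:
H(X) - H(X|Y) = 0.9911 - 0.9590 = 0.0321
H(Y) - H(Y|X) = 1.5715 - 1.5394 = 0.0321
H(X) + H(Y) - H(X,Y) = 0.9911 + 1.5715 - 2.5305 = 0.0321

All forms give I(X;Y) = 0.0321 bits. ✓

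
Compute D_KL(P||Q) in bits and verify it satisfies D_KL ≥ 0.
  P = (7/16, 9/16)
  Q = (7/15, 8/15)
0.0025 bits

KL divergence satisfies the Gibbs inequality: D_KL(P||Q) ≥ 0 for all distributions P, Q.

D_KL(P||Q) = Σ p(x) log(p(x)/q(x))
Term by term:
  x=0: 7/16 × log_2[(7/16)/(7/15)] = -0.0407
  x=1: 9/16 × log_2[(9/16)/(8/15)] = 0.0432
D_KL(P||Q) = 0.0025 bits

D_KL(P||Q) = 0.0025 ≥ 0 ✓

This non-negativity is a fundamental property: relative entropy cannot be negative because it measures how different Q is from P.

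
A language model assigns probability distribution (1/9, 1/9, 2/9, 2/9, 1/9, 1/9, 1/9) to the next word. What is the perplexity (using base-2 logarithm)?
6.6138

Perplexity is 2^H (or exp(H) for natural log).

First, H = -Σ p log p = 2.7255 bits
Perplexity = 2^2.7255 = 6.6138

Interpretation: The model's uncertainty is equivalent to choosing uniformly among 6.6 options.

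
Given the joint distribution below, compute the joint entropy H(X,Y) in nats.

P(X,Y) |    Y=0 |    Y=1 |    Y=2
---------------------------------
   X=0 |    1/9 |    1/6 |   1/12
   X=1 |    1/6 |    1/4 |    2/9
1.7293 nats

Joint entropy is H(X,Y) = -Σ_{x,y} p(x,y) log p(x,y).

Summing over all non-zero entries:
H(X,Y) = -[1/9·log_e(1/9) + 1/6·log_e(1/6) + 1/12·log_e(1/12) + 1/6·log_e(1/6) + 1/4·log_e(1/4) + 2/9·log_e(2/9)]
H(X,Y) = 1.7293 nats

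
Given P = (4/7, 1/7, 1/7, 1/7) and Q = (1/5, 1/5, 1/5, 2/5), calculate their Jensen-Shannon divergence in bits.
0.1199 bits

Jensen-Shannon divergence is:
JSD(P||Q) = 0.5 × D_KL(P||M) + 0.5 × D_KL(Q||M)
where M = 0.5 × (P + Q) is the mixture distribution.

M = 0.5 × (4/7, 1/7, 1/7, 1/7) + 0.5 × (1/5, 1/5, 1/5, 2/5) = (0.385714, 6/35, 6/35, 0.271429)

D_KL(P||M) = 0.1166 bits
D_KL(Q||M) = 0.1232 bits

JSD(P||Q) = 0.5 × 0.1166 + 0.5 × 0.1232 = 0.1199 bits

Unlike KL divergence, JSD is symmetric and bounded: 0 ≤ JSD ≤ log(2).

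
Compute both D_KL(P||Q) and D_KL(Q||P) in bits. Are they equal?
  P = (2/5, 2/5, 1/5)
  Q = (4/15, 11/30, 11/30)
D_KL(P||Q) = 0.1093, D_KL(Q||P) = 0.1186

KL divergence is not symmetric: D_KL(P||Q) ≠ D_KL(Q||P) in general.

D_KL(P||Q) = 0.1093 bits
D_KL(Q||P) = 0.1186 bits

No, they are not equal!

This asymmetry is why KL divergence is not a true distance metric.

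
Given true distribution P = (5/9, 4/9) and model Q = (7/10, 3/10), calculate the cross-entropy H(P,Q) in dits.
0.3184 dits

Cross-entropy: H(P,Q) = -Σ p(x) log q(x)

Alternatively: H(P,Q) = H(P) + D_KL(P||Q)
H(P) = 0.2983 dits
D_KL(P||Q) = 0.0201 dits

H(P,Q) = 0.2983 + 0.0201 = 0.3184 dits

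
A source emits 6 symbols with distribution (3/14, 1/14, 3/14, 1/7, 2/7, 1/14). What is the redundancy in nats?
0.1186 nats

Redundancy measures how far a source is from maximum entropy:
R = H_max - H(X)

Maximum entropy for 6 symbols: H_max = log_e(6) = 1.7918 nats
Actual entropy: H(X) = 1.6731 nats
Redundancy: R = 1.7918 - 1.6731 = 0.1186 nats

This redundancy represents potential for compression: the source could be compressed by 0.1186 nats per symbol.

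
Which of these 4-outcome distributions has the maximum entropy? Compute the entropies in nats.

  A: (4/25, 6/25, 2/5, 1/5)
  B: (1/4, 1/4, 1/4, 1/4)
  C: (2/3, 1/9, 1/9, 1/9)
B

For a discrete distribution over n outcomes, entropy is maximized by the uniform distribution.

Computing entropies:
H(A) = 1.3241 nats
H(B) = 1.3863 nats
H(C) = 1.0027 nats

The uniform distribution (where all probabilities equal 1/4) achieves the maximum entropy of log_e(4) = 1.3863 nats.

Distribution B has the highest entropy.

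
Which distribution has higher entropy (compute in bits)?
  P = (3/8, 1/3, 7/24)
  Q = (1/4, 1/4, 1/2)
P

Computing entropies in bits:
H(P) = 1.5774
H(Q) = 1.5000

Distribution P has higher entropy.

Intuition: The distribution closer to uniform (more spread out) has higher entropy.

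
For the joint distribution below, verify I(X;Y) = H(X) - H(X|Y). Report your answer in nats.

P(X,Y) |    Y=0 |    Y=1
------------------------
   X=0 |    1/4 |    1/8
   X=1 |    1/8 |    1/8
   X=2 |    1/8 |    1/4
I(X;Y) = 0.0425 nats

Mutual information has multiple equivalent forms:
- I(X;Y) = H(X) - H(X|Y)
- I(X;Y) = H(Y) - H(Y|X)
- I(X;Y) = H(X) + H(Y) - H(X,Y)

Computing all quantities:
H(X) = 1.0822, H(Y) = 0.6931, H(X,Y) = 1.7329
H(X|Y) = 1.0397, H(Y|X) = 0.6507

Verification:
H(X) - H(X|Y) = 1.0822 - 1.0397 = 0.0425
H(Y) - H(Y|X) = 0.6931 - 0.6507 = 0.0425
H(X) + H(Y) - H(X,Y) = 1.0822 + 0.6931 - 1.7329 = 0.0425

All forms give I(X;Y) = 0.0425 nats. ✓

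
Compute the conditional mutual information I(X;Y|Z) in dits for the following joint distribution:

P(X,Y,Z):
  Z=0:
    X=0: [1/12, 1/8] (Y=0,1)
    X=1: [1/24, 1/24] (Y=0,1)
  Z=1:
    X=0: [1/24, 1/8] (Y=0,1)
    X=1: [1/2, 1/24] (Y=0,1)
0.0639 dits

Conditional mutual information: I(X;Y|Z) = H(X|Z) + H(Y|Z) - H(X,Y|Z)

H(Z) = 0.2622
H(X,Z) = 0.5058 → H(X|Z) = 0.2436
H(Y,Z) = 0.5165 → H(Y|Z) = 0.2543
H(X,Y,Z) = 0.6963 → H(X,Y|Z) = 0.4341

I(X;Y|Z) = 0.2436 + 0.2543 - 0.4341 = 0.0639 dits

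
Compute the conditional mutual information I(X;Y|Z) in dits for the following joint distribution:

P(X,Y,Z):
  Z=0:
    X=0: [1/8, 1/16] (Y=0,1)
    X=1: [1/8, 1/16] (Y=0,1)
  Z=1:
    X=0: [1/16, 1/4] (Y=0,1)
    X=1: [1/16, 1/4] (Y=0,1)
0.0000 dits

Conditional mutual information: I(X;Y|Z) = H(X|Z) + H(Y|Z) - H(X,Y|Z)

H(Z) = 0.2873
H(X,Z) = 0.5883 → H(X|Z) = 0.3010
H(Y,Z) = 0.5268 → H(Y|Z) = 0.2395
H(X,Y,Z) = 0.8278 → H(X,Y|Z) = 0.5405

I(X;Y|Z) = 0.3010 + 0.2395 - 0.5405 = 0.0000 dits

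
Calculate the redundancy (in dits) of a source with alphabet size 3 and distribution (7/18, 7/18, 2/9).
0.0129 dits

Redundancy measures how far a source is from maximum entropy:
R = H_max - H(X)

Maximum entropy for 3 symbols: H_max = log_10(3) = 0.4771 dits
Actual entropy: H(X) = 0.4642 dits
Redundancy: R = 0.4771 - 0.4642 = 0.0129 dits

This redundancy represents potential for compression: the source could be compressed by 0.0129 dits per symbol.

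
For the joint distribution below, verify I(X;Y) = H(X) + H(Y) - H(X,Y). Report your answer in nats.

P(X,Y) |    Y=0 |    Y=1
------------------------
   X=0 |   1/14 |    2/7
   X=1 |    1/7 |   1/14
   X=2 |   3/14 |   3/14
I(X;Y) = 0.0707 nats

Mutual information has multiple equivalent forms:
- I(X;Y) = H(X) - H(X|Y)
- I(X;Y) = H(Y) - H(Y|X)
- I(X;Y) = H(X) + H(Y) - H(X,Y)

Computing all quantities:
H(X) = 1.0609, H(Y) = 0.6829, H(X,Y) = 1.6731
H(X|Y) = 0.9902, H(Y|X) = 0.6122

Verification:
H(X) - H(X|Y) = 1.0609 - 0.9902 = 0.0707
H(Y) - H(Y|X) = 0.6829 - 0.6122 = 0.0707
H(X) + H(Y) - H(X,Y) = 1.0609 + 0.6829 - 1.6731 = 0.0707

All forms give I(X;Y) = 0.0707 nats. ✓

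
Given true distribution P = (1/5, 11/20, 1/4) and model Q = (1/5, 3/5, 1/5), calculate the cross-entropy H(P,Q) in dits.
0.4366 dits

Cross-entropy: H(P,Q) = -Σ p(x) log q(x)

Alternatively: H(P,Q) = H(P) + D_KL(P||Q)
H(P) = 0.4331 dits
D_KL(P||Q) = 0.0034 dits

H(P,Q) = 0.4331 + 0.0034 = 0.4366 dits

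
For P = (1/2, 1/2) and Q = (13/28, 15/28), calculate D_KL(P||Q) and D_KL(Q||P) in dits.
D_KL(P||Q) = 0.0011, D_KL(Q||P) = 0.0011

KL divergence is not symmetric: D_KL(P||Q) ≠ D_KL(Q||P) in general.

D_KL(P||Q) = 0.0011 dits
D_KL(Q||P) = 0.0011 dits

In this case they happen to be equal (to 4 decimal places).

This asymmetry is why KL divergence is not a true distance metric.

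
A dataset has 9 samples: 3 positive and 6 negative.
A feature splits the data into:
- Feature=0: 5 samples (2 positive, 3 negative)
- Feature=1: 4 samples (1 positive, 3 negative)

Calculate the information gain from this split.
0.0183 bits

Information Gain = H(Y) - H(Y|Feature)

Before split:
P(positive) = 3/9 = 0.3333
H(Y) = 0.9183 bits

After split:
Feature=0: H = 0.9710 bits (weight = 5/9)
Feature=1: H = 0.8113 bits (weight = 4/9)
H(Y|Feature) = (5/9)×0.9710 + (4/9)×0.8113 = 0.9000 bits

Information Gain = 0.9183 - 0.9000 = 0.0183 bits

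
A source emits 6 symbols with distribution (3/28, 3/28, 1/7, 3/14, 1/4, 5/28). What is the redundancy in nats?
0.0508 nats

Redundancy measures how far a source is from maximum entropy:
R = H_max - H(X)

Maximum entropy for 6 symbols: H_max = log_e(6) = 1.7918 nats
Actual entropy: H(X) = 1.7409 nats
Redundancy: R = 1.7918 - 1.7409 = 0.0508 nats

This redundancy represents potential for compression: the source could be compressed by 0.0508 nats per symbol.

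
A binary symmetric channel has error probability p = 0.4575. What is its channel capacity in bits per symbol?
0.0052 bits

For a binary symmetric channel (BSC) with error probability p:
Capacity C = 1 - H(p) bits per symbol

where H(p) = -p log₂(p) - (1-p) log₂(1-p) is the binary entropy function.

H(0.4575) = 0.9948 bits
C = 1 - 0.9948 = 0.0052 bits per symbol

This means we can reliably transmit up to 0.0052 bits of information per channel use.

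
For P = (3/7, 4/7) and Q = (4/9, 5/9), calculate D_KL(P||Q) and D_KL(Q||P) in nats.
D_KL(P||Q) = 0.0005, D_KL(Q||P) = 0.0005

KL divergence is not symmetric: D_KL(P||Q) ≠ D_KL(Q||P) in general.

D_KL(P||Q) = 0.0005 nats
D_KL(Q||P) = 0.0005 nats

In this case they happen to be equal (to 4 decimal places).

This asymmetry is why KL divergence is not a true distance metric.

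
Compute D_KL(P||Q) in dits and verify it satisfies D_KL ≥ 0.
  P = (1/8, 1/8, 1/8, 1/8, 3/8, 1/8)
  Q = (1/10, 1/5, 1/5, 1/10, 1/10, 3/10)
0.1409 dits

KL divergence satisfies the Gibbs inequality: D_KL(P||Q) ≥ 0 for all distributions P, Q.

D_KL(P||Q) = Σ p(x) log(p(x)/q(x))
Term by term:
  x=0: 1/8 × log_10[(1/8)/(1/10)] = 0.0121
  x=1: 1/8 × log_10[(1/8)/(1/5)] = -0.0255
  x=2: 1/8 × log_10[(1/8)/(1/5)] = -0.0255
  x=3: 1/8 × log_10[(1/8)/(1/10)] = 0.0121
  x=4: 3/8 × log_10[(3/8)/(1/10)] = 0.2153
  x=5: 1/8 × log_10[(1/8)/(3/10)] = -0.0475
D_KL(P||Q) = 0.1409 dits

D_KL(P||Q) = 0.1409 ≥ 0 ✓

This non-negativity is a fundamental property: relative entropy cannot be negative because it measures how different Q is from P.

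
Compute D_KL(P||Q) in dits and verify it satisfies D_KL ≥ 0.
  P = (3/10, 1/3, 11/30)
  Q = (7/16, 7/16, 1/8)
0.0828 dits

KL divergence satisfies the Gibbs inequality: D_KL(P||Q) ≥ 0 for all distributions P, Q.

D_KL(P||Q) = Σ p(x) log(p(x)/q(x))
Term by term:
  x=0: 3/10 × log_10[(3/10)/(7/16)] = -0.0492
  x=1: 1/3 × log_10[(1/3)/(7/16)] = -0.0394
  x=2: 11/30 × log_10[(11/30)/(1/8)] = 0.1714
D_KL(P||Q) = 0.0828 dits

D_KL(P||Q) = 0.0828 ≥ 0 ✓

This non-negativity is a fundamental property: relative entropy cannot be negative because it measures how different Q is from P.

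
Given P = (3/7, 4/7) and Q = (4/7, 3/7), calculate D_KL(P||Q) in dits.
0.0178 dits

KL divergence: D_KL(P||Q) = Σ p(x) log(p(x)/q(x))

Computing term by term:
  x=0: 3/7 × log_10[(3/7)/(4/7)] = 3/7 × -0.1249 = -0.0535
  x=1: 4/7 × log_10[(4/7)/(3/7)] = 4/7 × 0.1249 = 0.0714

D_KL(P||Q) = 0.0178 dits

Note: KL divergence is always non-negative and equals 0 iff P = Q.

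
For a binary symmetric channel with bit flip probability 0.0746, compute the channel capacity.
0.6171 bits

For a binary symmetric channel (BSC) with error probability p:
Capacity C = 1 - H(p) bits per symbol

where H(p) = -p log₂(p) - (1-p) log₂(1-p) is the binary entropy function.

H(0.0746) = 0.3829 bits
C = 1 - 0.3829 = 0.6171 bits per symbol

This means we can reliably transmit up to 0.6171 bits of information per channel use.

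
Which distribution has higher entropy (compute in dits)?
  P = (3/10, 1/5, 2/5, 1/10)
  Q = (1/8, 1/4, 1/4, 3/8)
Q

Computing entropies in dits:
H(P) = 0.5558
H(Q) = 0.5737

Distribution Q has higher entropy.

Intuition: The distribution closer to uniform (more spread out) has higher entropy.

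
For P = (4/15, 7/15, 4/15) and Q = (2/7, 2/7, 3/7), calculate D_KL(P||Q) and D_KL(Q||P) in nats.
D_KL(P||Q) = 0.0840, D_KL(Q||P) = 0.0829

KL divergence is not symmetric: D_KL(P||Q) ≠ D_KL(Q||P) in general.

D_KL(P||Q) = 0.0840 nats
D_KL(Q||P) = 0.0829 nats

No, they are not equal!

This asymmetry is why KL divergence is not a true distance metric.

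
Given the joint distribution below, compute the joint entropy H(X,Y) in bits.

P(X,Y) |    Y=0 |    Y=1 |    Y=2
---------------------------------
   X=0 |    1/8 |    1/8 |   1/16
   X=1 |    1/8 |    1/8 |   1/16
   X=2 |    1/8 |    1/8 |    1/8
3.1250 bits

Joint entropy is H(X,Y) = -Σ_{x,y} p(x,y) log p(x,y).

Summing over all non-zero entries:
H(X,Y) = -[1/8·log_2(1/8) + 1/8·log_2(1/8) + 1/16·log_2(1/16) + 1/8·log_2(1/8) + 1/8·log_2(1/8) + 1/16·log_2(1/16) + 1/8·log_2(1/8) + 1/8·log_2(1/8) + 1/8·log_2(1/8)]
H(X,Y) = 3.1250 bits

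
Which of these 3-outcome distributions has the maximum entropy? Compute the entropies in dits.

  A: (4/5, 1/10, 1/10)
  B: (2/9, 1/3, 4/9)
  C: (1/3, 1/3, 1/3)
C

For a discrete distribution over n outcomes, entropy is maximized by the uniform distribution.

Computing entropies:
H(A) = 0.2775 dits
H(B) = 0.4607 dits
H(C) = 0.4771 dits

The uniform distribution (where all probabilities equal 1/3) achieves the maximum entropy of log_10(3) = 0.4771 dits.

Distribution C has the highest entropy.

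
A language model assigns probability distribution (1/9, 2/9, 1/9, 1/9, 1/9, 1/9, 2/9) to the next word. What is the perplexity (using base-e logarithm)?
6.6138

Perplexity is e^H (or exp(H) for natural log).

First, H = -Σ p log p = 1.8892 nats
Perplexity = e^1.8892 = 6.6138

Interpretation: The model's uncertainty is equivalent to choosing uniformly among 6.6 options.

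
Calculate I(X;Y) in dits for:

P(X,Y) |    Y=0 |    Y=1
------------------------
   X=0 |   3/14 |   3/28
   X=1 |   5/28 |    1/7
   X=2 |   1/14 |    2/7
0.0376 dits

Mutual information: I(X;Y) = H(X) + H(Y) - H(X,Y)

Marginals:
P(X) = (9/28, 9/28, 5/14), H(X) = 0.4766 dits
P(Y) = (13/28, 15/28), H(Y) = 0.2999 dits

Joint entropy: H(X,Y) = 0.7389 dits

I(X;Y) = 0.4766 + 0.2999 - 0.7389 = 0.0376 dits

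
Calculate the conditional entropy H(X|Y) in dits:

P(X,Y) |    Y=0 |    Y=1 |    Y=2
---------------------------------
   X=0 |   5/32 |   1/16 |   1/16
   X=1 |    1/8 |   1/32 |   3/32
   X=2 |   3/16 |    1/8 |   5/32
0.4515 dits

Using the chain rule: H(X|Y) = H(X,Y) - H(Y)

First, compute H(X,Y) = 0.9079 dits

Marginal P(Y) = (15/32, 7/32, 5/16)
H(Y) = 0.4565 dits

H(X|Y) = H(X,Y) - H(Y) = 0.9079 - 0.4565 = 0.4515 dits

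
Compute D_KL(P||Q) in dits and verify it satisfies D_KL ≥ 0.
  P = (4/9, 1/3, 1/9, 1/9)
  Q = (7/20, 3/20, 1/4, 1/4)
0.0834 dits

KL divergence satisfies the Gibbs inequality: D_KL(P||Q) ≥ 0 for all distributions P, Q.

D_KL(P||Q) = Σ p(x) log(p(x)/q(x))
Term by term:
  x=0: 4/9 × log_10[(4/9)/(7/20)] = 0.0461
  x=1: 1/3 × log_10[(1/3)/(3/20)] = 0.1156
  x=2: 1/9 × log_10[(1/9)/(1/4)] = -0.0391
  x=3: 1/9 × log_10[(1/9)/(1/4)] = -0.0391
D_KL(P||Q) = 0.0834 dits

D_KL(P||Q) = 0.0834 ≥ 0 ✓

This non-negativity is a fundamental property: relative entropy cannot be negative because it measures how different Q is from P.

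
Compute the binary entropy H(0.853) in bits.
0.6023 bits

The binary entropy function is:
H(p) = -p log(p) - (1-p) log(1-p)

H(0.853) = -0.853 × log_2(0.853) - 0.147 × log_2(0.147)
H(0.853) = 0.6023 bits

Note: Binary entropy is maximized at p=0.5 (H=1 bit) and minimized at p=0 or p=1 (H=0).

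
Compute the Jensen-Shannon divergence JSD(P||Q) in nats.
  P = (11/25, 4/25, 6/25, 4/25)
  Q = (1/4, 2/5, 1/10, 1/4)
0.0596 nats

Jensen-Shannon divergence is:
JSD(P||Q) = 0.5 × D_KL(P||M) + 0.5 × D_KL(Q||M)
where M = 0.5 × (P + Q) is the mixture distribution.

M = 0.5 × (11/25, 4/25, 6/25, 4/25) + 0.5 × (1/4, 2/5, 1/10, 1/4) = (0.345, 7/25, 0.17, 0.205)

D_KL(P||M) = 0.0606 nats
D_KL(Q||M) = 0.0587 nats

JSD(P||Q) = 0.5 × 0.0606 + 0.5 × 0.0587 = 0.0596 nats

Unlike KL divergence, JSD is symmetric and bounded: 0 ≤ JSD ≤ log(2).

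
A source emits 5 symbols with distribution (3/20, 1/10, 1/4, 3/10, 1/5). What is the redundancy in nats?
0.0650 nats

Redundancy measures how far a source is from maximum entropy:
R = H_max - H(X)

Maximum entropy for 5 symbols: H_max = log_e(5) = 1.6094 nats
Actual entropy: H(X) = 1.5445 nats
Redundancy: R = 1.6094 - 1.5445 = 0.0650 nats

This redundancy represents potential for compression: the source could be compressed by 0.0650 nats per symbol.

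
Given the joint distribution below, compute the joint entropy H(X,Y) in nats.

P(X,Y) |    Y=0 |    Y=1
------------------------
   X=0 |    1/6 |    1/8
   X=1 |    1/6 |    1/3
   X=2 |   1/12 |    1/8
1.6904 nats

Joint entropy is H(X,Y) = -Σ_{x,y} p(x,y) log p(x,y).

Summing over all non-zero entries:
H(X,Y) = -[1/6·log_e(1/6) + 1/8·log_e(1/8) + 1/6·log_e(1/6) + 1/3·log_e(1/3) + 1/12·log_e(1/12) + 1/8·log_e(1/8)]
H(X,Y) = 1.6904 nats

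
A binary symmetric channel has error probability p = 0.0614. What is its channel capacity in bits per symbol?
0.6670 bits

For a binary symmetric channel (BSC) with error probability p:
Capacity C = 1 - H(p) bits per symbol

where H(p) = -p log₂(p) - (1-p) log₂(1-p) is the binary entropy function.

H(0.0614) = 0.3330 bits
C = 1 - 0.3330 = 0.6670 bits per symbol

This means we can reliably transmit up to 0.6670 bits of information per channel use.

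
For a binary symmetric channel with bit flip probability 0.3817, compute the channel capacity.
0.0408 bits

For a binary symmetric channel (BSC) with error probability p:
Capacity C = 1 - H(p) bits per symbol

where H(p) = -p log₂(p) - (1-p) log₂(1-p) is the binary entropy function.

H(0.3817) = 0.9592 bits
C = 1 - 0.9592 = 0.0408 bits per symbol

This means we can reliably transmit up to 0.0408 bits of information per channel use.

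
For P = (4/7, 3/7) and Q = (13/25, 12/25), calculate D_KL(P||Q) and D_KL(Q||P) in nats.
D_KL(P||Q) = 0.0053, D_KL(Q||P) = 0.0054

KL divergence is not symmetric: D_KL(P||Q) ≠ D_KL(Q||P) in general.

D_KL(P||Q) = 0.0053 nats
D_KL(Q||P) = 0.0054 nats

No, they are not equal!

This asymmetry is why KL divergence is not a true distance metric.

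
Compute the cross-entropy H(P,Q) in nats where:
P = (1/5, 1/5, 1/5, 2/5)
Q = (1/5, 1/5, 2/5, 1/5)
1.4708 nats

Cross-entropy: H(P,Q) = -Σ p(x) log q(x)

Alternatively: H(P,Q) = H(P) + D_KL(P||Q)
H(P) = 1.3322 nats
D_KL(P||Q) = 0.1386 nats

H(P,Q) = 1.3322 + 0.1386 = 1.4708 nats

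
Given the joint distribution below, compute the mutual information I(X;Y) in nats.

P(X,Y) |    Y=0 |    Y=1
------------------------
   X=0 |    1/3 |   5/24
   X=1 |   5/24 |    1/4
0.0130 nats

Mutual information: I(X;Y) = H(X) + H(Y) - H(X,Y)

Marginals:
P(X) = (13/24, 11/24), H(X) = 0.6897 nats
P(Y) = (13/24, 11/24), H(Y) = 0.6897 nats

Joint entropy: H(X,Y) = 1.3664 nats

I(X;Y) = 0.6897 + 0.6897 - 1.3664 = 0.0130 nats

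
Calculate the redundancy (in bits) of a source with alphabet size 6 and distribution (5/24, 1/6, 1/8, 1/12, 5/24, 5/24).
0.0660 bits

Redundancy measures how far a source is from maximum entropy:
R = H_max - H(X)

Maximum entropy for 6 symbols: H_max = log_2(6) = 2.5850 bits
Actual entropy: H(X) = 2.5190 bits
Redundancy: R = 2.5850 - 2.5190 = 0.0660 bits

This redundancy represents potential for compression: the source could be compressed by 0.0660 bits per symbol.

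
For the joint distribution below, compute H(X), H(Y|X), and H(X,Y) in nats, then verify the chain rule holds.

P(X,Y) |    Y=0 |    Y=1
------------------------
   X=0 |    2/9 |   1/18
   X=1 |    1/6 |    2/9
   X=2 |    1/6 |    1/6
H(X,Y) = 1.7249, H(X) = 1.0893, H(Y|X) = 0.6356 (all in nats)

Chain rule: H(X,Y) = H(X) + H(Y|X)

Left side — joint entropy directly:
H(X,Y) = -Σ p(x,y) log p(x,y) = 1.7249 nats

Right side — compute H(Y|X) from the conditional distributions:
P(X) = (5/18, 7/18, 1/3), so H(X) = 1.0893 nats
H(Y|X) = Σ_x P(X=x) · H(Y|X=x):
  P(Y|X=0) = (4/5, 1/5), H(Y|X=0) = 0.5004, weight P(X=0) = 5/18
  P(Y|X=1) = (3/7, 4/7), H(Y|X=1) = 0.6829, weight P(X=1) = 7/18
  P(Y|X=2) = (1/2, 1/2), H(Y|X=2) = 0.6931, weight P(X=2) = 1/3
H(Y|X) = 0.6356 nats

H(X) + H(Y|X) = 1.0893 + 0.6356 = 1.7249 nats

Both sides equal 1.7249 nats. ✓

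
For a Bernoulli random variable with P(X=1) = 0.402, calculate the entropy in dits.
0.2926 dits

The binary entropy function is:
H(p) = -p log(p) - (1-p) log(1-p)

H(0.402) = -0.402 × log_10(0.402) - 0.598 × log_10(0.598)
H(0.402) = 0.2926 dits

Note: Binary entropy is maximized at p=0.5 (H=1 bit) and minimized at p=0 or p=1 (H=0).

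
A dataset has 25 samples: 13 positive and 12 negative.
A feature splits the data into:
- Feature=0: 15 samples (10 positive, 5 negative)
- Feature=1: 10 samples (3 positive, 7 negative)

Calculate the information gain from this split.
0.0954 bits

Information Gain = H(Y) - H(Y|Feature)

Before split:
P(positive) = 13/25 = 0.5200
H(Y) = 0.9988 bits

After split:
Feature=0: H = 0.9183 bits (weight = 15/25)
Feature=1: H = 0.8813 bits (weight = 10/25)
H(Y|Feature) = (15/25)×0.9183 + (10/25)×0.8813 = 0.9035 bits

Information Gain = 0.9988 - 0.9035 = 0.0954 bits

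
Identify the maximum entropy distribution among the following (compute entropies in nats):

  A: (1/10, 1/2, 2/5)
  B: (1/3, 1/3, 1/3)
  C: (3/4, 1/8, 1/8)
B

For a discrete distribution over n outcomes, entropy is maximized by the uniform distribution.

Computing entropies:
H(A) = 0.9433 nats
H(B) = 1.0986 nats
H(C) = 0.7356 nats

The uniform distribution (where all probabilities equal 1/3) achieves the maximum entropy of log_e(3) = 1.0986 nats.

Distribution B has the highest entropy.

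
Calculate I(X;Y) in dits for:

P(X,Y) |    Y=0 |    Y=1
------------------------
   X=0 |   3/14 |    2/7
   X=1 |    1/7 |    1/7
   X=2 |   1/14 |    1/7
0.0030 dits

Mutual information: I(X;Y) = H(X) + H(Y) - H(X,Y)

Marginals:
P(X) = (1/2, 2/7, 3/14), H(X) = 0.4493 dits
P(Y) = (3/7, 4/7), H(Y) = 0.2966 dits

Joint entropy: H(X,Y) = 0.7429 dits

I(X;Y) = 0.4493 + 0.2966 - 0.7429 = 0.0030 dits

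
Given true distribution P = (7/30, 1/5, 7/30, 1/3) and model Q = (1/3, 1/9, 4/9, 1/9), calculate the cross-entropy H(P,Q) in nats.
1.6174 nats

Cross-entropy: H(P,Q) = -Σ p(x) log q(x)

Alternatively: H(P,Q) = H(P) + D_KL(P||Q)
H(P) = 1.3672 nats
D_KL(P||Q) = 0.2502 nats

H(P,Q) = 1.3672 + 0.2502 = 1.6174 nats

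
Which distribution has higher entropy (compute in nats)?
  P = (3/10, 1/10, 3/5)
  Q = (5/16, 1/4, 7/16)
Q

Computing entropies in nats:
H(P) = 0.8979
H(Q) = 1.0717

Distribution Q has higher entropy.

Intuition: The distribution closer to uniform (more spread out) has higher entropy.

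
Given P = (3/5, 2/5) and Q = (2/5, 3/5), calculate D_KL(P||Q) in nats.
0.0811 nats

KL divergence: D_KL(P||Q) = Σ p(x) log(p(x)/q(x))

Computing term by term:
  x=0: 3/5 × log_e[(3/5)/(2/5)] = 3/5 × 0.4055 = 0.2433
  x=1: 2/5 × log_e[(2/5)/(3/5)] = 2/5 × -0.4055 = -0.1622

D_KL(P||Q) = 0.0811 nats

Note: KL divergence is always non-negative and equals 0 iff P = Q.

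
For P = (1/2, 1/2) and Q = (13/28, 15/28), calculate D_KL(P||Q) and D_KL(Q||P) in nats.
D_KL(P||Q) = 0.0026, D_KL(Q||P) = 0.0026

KL divergence is not symmetric: D_KL(P||Q) ≠ D_KL(Q||P) in general.

D_KL(P||Q) = 0.0026 nats
D_KL(Q||P) = 0.0026 nats

In this case they happen to be equal (to 4 decimal places).

This asymmetry is why KL divergence is not a true distance metric.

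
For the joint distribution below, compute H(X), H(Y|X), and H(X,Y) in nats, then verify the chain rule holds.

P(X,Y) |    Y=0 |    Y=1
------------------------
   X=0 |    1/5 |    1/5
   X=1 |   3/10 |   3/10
H(X,Y) = 1.3662, H(X) = 0.6730, H(Y|X) = 0.6931 (all in nats)

Chain rule: H(X,Y) = H(X) + H(Y|X)

Left side — joint entropy directly:
H(X,Y) = -Σ p(x,y) log p(x,y) = 1.3662 nats

Right side — compute H(Y|X) from the conditional distributions:
P(X) = (2/5, 3/5), so H(X) = 0.6730 nats
H(Y|X) = Σ_x P(X=x) · H(Y|X=x):
  P(Y|X=0) = (1/2, 1/2), H(Y|X=0) = 0.6931, weight P(X=0) = 2/5
  P(Y|X=1) = (1/2, 1/2), H(Y|X=1) = 0.6931, weight P(X=1) = 3/5
H(Y|X) = 0.6931 nats

H(X) + H(Y|X) = 0.6730 + 0.6931 = 1.3662 nats

Both sides equal 1.3662 nats. ✓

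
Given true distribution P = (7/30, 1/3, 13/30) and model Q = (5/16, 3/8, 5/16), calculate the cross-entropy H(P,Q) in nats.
1.1024 nats

Cross-entropy: H(P,Q) = -Σ p(x) log q(x)

Alternatively: H(P,Q) = H(P) + D_KL(P||Q)
H(P) = 1.0681 nats
D_KL(P||Q) = 0.0342 nats

H(P,Q) = 1.0681 + 0.0342 = 1.1024 nats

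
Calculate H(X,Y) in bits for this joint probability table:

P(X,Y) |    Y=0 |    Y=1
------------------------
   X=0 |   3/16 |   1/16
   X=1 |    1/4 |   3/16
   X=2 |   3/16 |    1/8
2.4835 bits

Joint entropy is H(X,Y) = -Σ_{x,y} p(x,y) log p(x,y).

Summing over all non-zero entries:
H(X,Y) = -[3/16·log_2(3/16) + 1/16·log_2(1/16) + 1/4·log_2(1/4) + 3/16·log_2(3/16) + 3/16·log_2(3/16) + 1/8·log_2(1/8)]
H(X,Y) = 2.4835 bits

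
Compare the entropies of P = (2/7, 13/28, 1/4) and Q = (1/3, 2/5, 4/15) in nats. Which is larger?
Q

Computing entropies in nats:
H(P) = 1.0607
H(Q) = 1.0852

Distribution Q has higher entropy.

Intuition: The distribution closer to uniform (more spread out) has higher entropy.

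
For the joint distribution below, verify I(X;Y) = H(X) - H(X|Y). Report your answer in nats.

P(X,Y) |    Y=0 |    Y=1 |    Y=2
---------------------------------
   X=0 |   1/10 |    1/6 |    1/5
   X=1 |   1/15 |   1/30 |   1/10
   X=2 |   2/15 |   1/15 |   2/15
I(X;Y) = 0.0270 nats

Mutual information has multiple equivalent forms:
- I(X;Y) = H(X) - H(X|Y)
- I(X;Y) = H(Y) - H(Y|X)
- I(X;Y) = H(X) + H(Y) - H(X,Y)

Computing all quantities:
H(X) = 1.0438, H(Y) = 1.0760, H(X,Y) = 2.0928
H(X|Y) = 1.0168, H(Y|X) = 1.0490

Verification:
H(X) - H(X|Y) = 1.0438 - 1.0168 = 0.0270
H(Y) - H(Y|X) = 1.0760 - 1.0490 = 0.0270
H(X) + H(Y) - H(X,Y) = 1.0438 + 1.0760 - 2.0928 = 0.0270

All forms give I(X;Y) = 0.0270 nats. ✓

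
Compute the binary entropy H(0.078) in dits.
0.1189 dits

The binary entropy function is:
H(p) = -p log(p) - (1-p) log(1-p)

H(0.078) = -0.078 × log_10(0.078) - 0.922 × log_10(0.922)
H(0.078) = 0.1189 dits

Note: Binary entropy is maximized at p=0.5 (H=1 bit) and minimized at p=0 or p=1 (H=0).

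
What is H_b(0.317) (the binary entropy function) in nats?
0.6246 nats

The binary entropy function is:
H(p) = -p log(p) - (1-p) log(1-p)

H(0.317) = -0.317 × log_e(0.317) - 0.683 × log_e(0.683)
H(0.317) = 0.6246 nats

Note: Binary entropy is maximized at p=0.5 (H=1 bit) and minimized at p=0 or p=1 (H=0).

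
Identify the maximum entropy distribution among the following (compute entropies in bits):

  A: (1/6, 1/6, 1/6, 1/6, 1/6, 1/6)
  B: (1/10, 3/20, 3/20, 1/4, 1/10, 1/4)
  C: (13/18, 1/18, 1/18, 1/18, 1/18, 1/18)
A

For a discrete distribution over n outcomes, entropy is maximized by the uniform distribution.

Computing entropies:
H(A) = 2.5850 bits
H(B) = 2.4855 bits
H(C) = 1.4974 bits

The uniform distribution (where all probabilities equal 1/6) achieves the maximum entropy of log_2(6) = 2.5850 bits.

Distribution A has the highest entropy.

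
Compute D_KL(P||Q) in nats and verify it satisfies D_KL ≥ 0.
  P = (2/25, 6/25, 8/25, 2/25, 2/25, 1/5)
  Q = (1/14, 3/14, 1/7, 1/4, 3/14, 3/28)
0.2492 nats

KL divergence satisfies the Gibbs inequality: D_KL(P||Q) ≥ 0 for all distributions P, Q.

D_KL(P||Q) = Σ p(x) log(p(x)/q(x))
Term by term:
  x=0: 2/25 × log_e[(2/25)/(1/14)] = 0.0091
  x=1: 6/25 × log_e[(6/25)/(3/14)] = 0.0272
  x=2: 8/25 × log_e[(8/25)/(1/7)] = 0.2581
  x=3: 2/25 × log_e[(2/25)/(1/4)] = -0.0912
  x=4: 2/25 × log_e[(2/25)/(3/14)] = -0.0788
  x=5: 1/5 × log_e[(1/5)/(3/28)] = 0.1248
D_KL(P||Q) = 0.2492 nats

D_KL(P||Q) = 0.2492 ≥ 0 ✓

This non-negativity is a fundamental property: relative entropy cannot be negative because it measures how different Q is from P.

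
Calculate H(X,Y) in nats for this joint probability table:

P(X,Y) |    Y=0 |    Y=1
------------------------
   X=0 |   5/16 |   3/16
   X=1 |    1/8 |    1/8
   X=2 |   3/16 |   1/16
1.6844 nats

Joint entropy is H(X,Y) = -Σ_{x,y} p(x,y) log p(x,y).

Summing over all non-zero entries:
H(X,Y) = -[5/16·log_e(5/16) + 3/16·log_e(3/16) + 1/8·log_e(1/8) + 1/8·log_e(1/8) + 3/16·log_e(3/16) + 1/16·log_e(1/16)]
H(X,Y) = 1.6844 nats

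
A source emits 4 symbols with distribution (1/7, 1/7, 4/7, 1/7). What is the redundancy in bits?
0.3355 bits

Redundancy measures how far a source is from maximum entropy:
R = H_max - H(X)

Maximum entropy for 4 symbols: H_max = log_2(4) = 2.0000 bits
Actual entropy: H(X) = 1.6645 bits
Redundancy: R = 2.0000 - 1.6645 = 0.3355 bits

This redundancy represents potential for compression: the source could be compressed by 0.3355 bits per symbol.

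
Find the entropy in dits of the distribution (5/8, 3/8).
0.2873 dits

Shannon entropy is H(X) = -Σ p(x) log p(x).

For P = (5/8, 3/8):
H = -5/8 × log_10(5/8) -3/8 × log_10(3/8)
H = 0.2873 dits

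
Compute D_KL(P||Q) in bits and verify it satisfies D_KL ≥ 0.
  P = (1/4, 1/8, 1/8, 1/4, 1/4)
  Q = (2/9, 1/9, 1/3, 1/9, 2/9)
0.2218 bits

KL divergence satisfies the Gibbs inequality: D_KL(P||Q) ≥ 0 for all distributions P, Q.

D_KL(P||Q) = Σ p(x) log(p(x)/q(x))
Term by term:
  x=0: 1/4 × log_2[(1/4)/(2/9)] = 0.0425
  x=1: 1/8 × log_2[(1/8)/(1/9)] = 0.0212
  x=2: 1/8 × log_2[(1/8)/(1/3)] = -0.1769
  x=3: 1/4 × log_2[(1/4)/(1/9)] = 0.2925
  x=4: 1/4 × log_2[(1/4)/(2/9)] = 0.0425
D_KL(P||Q) = 0.2218 bits

D_KL(P||Q) = 0.2218 ≥ 0 ✓

This non-negativity is a fundamental property: relative entropy cannot be negative because it measures how different Q is from P.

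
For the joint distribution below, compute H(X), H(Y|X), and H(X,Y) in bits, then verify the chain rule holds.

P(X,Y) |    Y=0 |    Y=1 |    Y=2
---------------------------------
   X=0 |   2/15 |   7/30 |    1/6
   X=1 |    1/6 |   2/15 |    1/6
H(X,Y) = 2.5575, H(X) = 0.9968, H(Y|X) = 1.5608 (all in bits)

Chain rule: H(X,Y) = H(X) + H(Y|X)

Left side — joint entropy directly:
H(X,Y) = -Σ p(x,y) log p(x,y) = 2.5575 bits

Right side — compute H(Y|X) from the conditional distributions:
P(X) = (8/15, 7/15), so H(X) = 0.9968 bits
H(Y|X) = Σ_x P(X=x) · H(Y|X=x):
  P(Y|X=0) = (1/4, 7/16, 5/16), H(Y|X=0) = 1.5462, weight P(X=0) = 8/15
  P(Y|X=1) = (5/14, 2/7, 5/14), H(Y|X=1) = 1.5774, weight P(X=1) = 7/15
H(Y|X) = 1.5608 bits

H(X) + H(Y|X) = 0.9968 + 1.5608 = 2.5575 bits

Both sides equal 2.5575 bits. ✓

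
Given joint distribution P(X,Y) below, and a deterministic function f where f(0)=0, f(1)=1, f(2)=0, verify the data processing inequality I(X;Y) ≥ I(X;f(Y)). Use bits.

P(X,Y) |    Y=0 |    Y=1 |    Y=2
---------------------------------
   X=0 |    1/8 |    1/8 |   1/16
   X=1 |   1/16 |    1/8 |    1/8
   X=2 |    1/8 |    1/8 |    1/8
I(X;Y) = 0.0339, I(X;f(Y)) = 0.0032, inequality holds: 0.0339 ≥ 0.0032

Data Processing Inequality: For any Markov chain X → Y → Z, we have I(X;Y) ≥ I(X;Z).

Here Z = f(Y) is a deterministic function of Y, forming X → Y → Z.

Original I(X;Y) = 0.0339 bits

After applying f:
P(X,Z) where Z=f(Y):
- P(X,Z=0) = P(X,Y=0) + P(X,Y=2)
- P(X,Z=1) = P(X,Y=1)

I(X;Z) = I(X;f(Y)) = 0.0032 bits

Verification: 0.0339 ≥ 0.0032 ✓

Information cannot be created by processing; the function f can only lose information about X.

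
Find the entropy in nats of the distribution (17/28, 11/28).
0.6700 nats

Shannon entropy is H(X) = -Σ p(x) log p(x).

For P = (17/28, 11/28):
H = -17/28 × log_e(17/28) -11/28 × log_e(11/28)
H = 0.6700 nats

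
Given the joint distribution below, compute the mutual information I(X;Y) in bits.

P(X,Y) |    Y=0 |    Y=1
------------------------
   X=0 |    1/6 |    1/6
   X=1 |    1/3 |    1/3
0.0000 bits

Mutual information: I(X;Y) = H(X) + H(Y) - H(X,Y)

Marginals:
P(X) = (1/3, 2/3), H(X) = 0.9183 bits
P(Y) = (1/2, 1/2), H(Y) = 1.0000 bits

Joint entropy: H(X,Y) = 1.9183 bits

I(X;Y) = 0.9183 + 1.0000 - 1.9183 = 0.0000 bits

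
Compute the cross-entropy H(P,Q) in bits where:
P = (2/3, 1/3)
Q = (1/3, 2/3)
1.2516 bits

Cross-entropy: H(P,Q) = -Σ p(x) log q(x)

Alternatively: H(P,Q) = H(P) + D_KL(P||Q)
H(P) = 0.9183 bits
D_KL(P||Q) = 0.3333 bits

H(P,Q) = 0.9183 + 0.3333 = 1.2516 bits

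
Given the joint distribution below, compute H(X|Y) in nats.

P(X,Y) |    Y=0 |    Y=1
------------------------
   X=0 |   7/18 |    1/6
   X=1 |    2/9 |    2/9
0.6661 nats

Using the chain rule: H(X|Y) = H(X,Y) - H(Y)

First, compute H(X,Y) = 1.3344 nats

Marginal P(Y) = (11/18, 7/18)
H(Y) = 0.6682 nats

H(X|Y) = H(X,Y) - H(Y) = 1.3344 - 0.6682 = 0.6661 nats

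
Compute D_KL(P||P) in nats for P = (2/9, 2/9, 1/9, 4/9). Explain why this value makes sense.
0.0000 nats

KL divergence satisfies the Gibbs inequality: D_KL(P||Q) ≥ 0 for all distributions P, Q.

D_KL(P||Q) = Σ p(x) log(p(x)/q(x))
Each term is p(x) × log_e(p(x)/p(x)) = p(x) × log_e(1) = 0, so the sum is 0.
D_KL(P||Q) = 0.0000 nats

When P = Q, the KL divergence is exactly 0, as there is no 'divergence' between identical distributions.

This non-negativity is a fundamental property: relative entropy cannot be negative because it measures how different Q is from P.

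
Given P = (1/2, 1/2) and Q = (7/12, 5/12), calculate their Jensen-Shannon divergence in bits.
0.0051 bits

Jensen-Shannon divergence is:
JSD(P||Q) = 0.5 × D_KL(P||M) + 0.5 × D_KL(Q||M)
where M = 0.5 × (P + Q) is the mixture distribution.

M = 0.5 × (1/2, 1/2) + 0.5 × (7/12, 5/12) = (13/24, 11/24)

D_KL(P||M) = 0.0050 bits
D_KL(Q||M) = 0.0051 bits

JSD(P||Q) = 0.5 × 0.0050 + 0.5 × 0.0051 = 0.0051 bits

Unlike KL divergence, JSD is symmetric and bounded: 0 ≤ JSD ≤ log(2).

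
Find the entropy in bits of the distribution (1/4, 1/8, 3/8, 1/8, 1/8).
2.1556 bits

Shannon entropy is H(X) = -Σ p(x) log p(x).

For P = (1/4, 1/8, 3/8, 1/8, 1/8):
H = -1/4 × log_2(1/4) -1/8 × log_2(1/8) -3/8 × log_2(3/8) -1/8 × log_2(1/8) -1/8 × log_2(1/8)
H = 2.1556 bits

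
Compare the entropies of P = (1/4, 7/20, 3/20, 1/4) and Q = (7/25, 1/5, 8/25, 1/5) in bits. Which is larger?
Q

Computing entropies in bits:
H(P) = 1.9406
H(Q) = 1.9690

Distribution Q has higher entropy.

Intuition: The distribution closer to uniform (more spread out) has higher entropy.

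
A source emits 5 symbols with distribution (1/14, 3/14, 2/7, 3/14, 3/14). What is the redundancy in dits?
0.0316 dits

Redundancy measures how far a source is from maximum entropy:
R = H_max - H(X)

Maximum entropy for 5 symbols: H_max = log_10(5) = 0.6990 dits
Actual entropy: H(X) = 0.6674 dits
Redundancy: R = 0.6990 - 0.6674 = 0.0316 dits

This redundancy represents potential for compression: the source could be compressed by 0.0316 dits per symbol.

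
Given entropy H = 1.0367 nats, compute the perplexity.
2.8199

Perplexity is e^H (or exp(H) for natural log).

H = 1.0367 nats
Perplexity = e^1.0367 = 2.8199

Interpretation: The model's uncertainty is equivalent to choosing uniformly among 2.8 options.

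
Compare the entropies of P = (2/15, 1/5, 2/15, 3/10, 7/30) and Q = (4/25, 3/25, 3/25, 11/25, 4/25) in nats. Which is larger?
P

Computing entropies in nats:
H(P) = 1.5600
H(Q) = 1.4565

Distribution P has higher entropy.

Intuition: The distribution closer to uniform (more spread out) has higher entropy.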